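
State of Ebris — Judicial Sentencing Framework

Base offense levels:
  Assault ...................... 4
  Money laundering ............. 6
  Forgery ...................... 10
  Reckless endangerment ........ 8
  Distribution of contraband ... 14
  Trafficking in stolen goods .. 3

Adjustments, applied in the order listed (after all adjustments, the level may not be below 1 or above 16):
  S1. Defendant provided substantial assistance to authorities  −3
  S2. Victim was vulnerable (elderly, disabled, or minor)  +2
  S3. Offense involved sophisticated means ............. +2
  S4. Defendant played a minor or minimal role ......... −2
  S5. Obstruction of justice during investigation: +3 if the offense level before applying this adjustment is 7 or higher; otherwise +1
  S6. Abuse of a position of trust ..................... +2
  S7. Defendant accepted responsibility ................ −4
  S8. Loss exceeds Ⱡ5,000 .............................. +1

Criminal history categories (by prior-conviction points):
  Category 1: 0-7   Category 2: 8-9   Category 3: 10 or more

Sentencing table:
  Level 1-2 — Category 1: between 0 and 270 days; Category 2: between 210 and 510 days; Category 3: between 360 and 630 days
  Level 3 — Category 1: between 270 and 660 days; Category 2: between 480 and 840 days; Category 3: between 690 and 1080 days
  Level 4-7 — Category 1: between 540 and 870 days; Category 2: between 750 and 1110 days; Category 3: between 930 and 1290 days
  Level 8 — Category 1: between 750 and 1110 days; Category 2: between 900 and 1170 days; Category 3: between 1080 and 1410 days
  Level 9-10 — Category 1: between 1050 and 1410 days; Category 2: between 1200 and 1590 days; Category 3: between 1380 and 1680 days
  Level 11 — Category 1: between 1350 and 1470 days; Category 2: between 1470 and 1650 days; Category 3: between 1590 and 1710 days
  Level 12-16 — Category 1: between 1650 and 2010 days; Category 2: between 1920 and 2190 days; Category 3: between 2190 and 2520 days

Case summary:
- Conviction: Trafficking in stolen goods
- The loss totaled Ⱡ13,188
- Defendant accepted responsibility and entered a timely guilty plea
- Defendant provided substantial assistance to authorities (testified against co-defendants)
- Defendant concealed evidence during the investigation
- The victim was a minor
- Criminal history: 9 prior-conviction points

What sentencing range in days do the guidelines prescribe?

Base offense level for trafficking in stolen goods: 3.
S1 applies: 3 − 3 = 0.
S2 applies: 0 + 2 = 2.
S3 does not apply.
S4 does not apply.
S5 applies (level before this adjustment is 2 < 7, so +1): 2 + 1 = 3.
S6 does not apply.
S7 applies: 3 − 4 = -1.
S8 applies: -1 + 1 = 0.
Level 0 is below the minimum of 1; floored at 1.
Final offense level: 1.
Criminal history: 9 prior points → Category 2 (8-9).
Level 1 falls in the 1-2 band.
Grid: Level 1-2 × Category 2 = 210-510 days.

210-510 days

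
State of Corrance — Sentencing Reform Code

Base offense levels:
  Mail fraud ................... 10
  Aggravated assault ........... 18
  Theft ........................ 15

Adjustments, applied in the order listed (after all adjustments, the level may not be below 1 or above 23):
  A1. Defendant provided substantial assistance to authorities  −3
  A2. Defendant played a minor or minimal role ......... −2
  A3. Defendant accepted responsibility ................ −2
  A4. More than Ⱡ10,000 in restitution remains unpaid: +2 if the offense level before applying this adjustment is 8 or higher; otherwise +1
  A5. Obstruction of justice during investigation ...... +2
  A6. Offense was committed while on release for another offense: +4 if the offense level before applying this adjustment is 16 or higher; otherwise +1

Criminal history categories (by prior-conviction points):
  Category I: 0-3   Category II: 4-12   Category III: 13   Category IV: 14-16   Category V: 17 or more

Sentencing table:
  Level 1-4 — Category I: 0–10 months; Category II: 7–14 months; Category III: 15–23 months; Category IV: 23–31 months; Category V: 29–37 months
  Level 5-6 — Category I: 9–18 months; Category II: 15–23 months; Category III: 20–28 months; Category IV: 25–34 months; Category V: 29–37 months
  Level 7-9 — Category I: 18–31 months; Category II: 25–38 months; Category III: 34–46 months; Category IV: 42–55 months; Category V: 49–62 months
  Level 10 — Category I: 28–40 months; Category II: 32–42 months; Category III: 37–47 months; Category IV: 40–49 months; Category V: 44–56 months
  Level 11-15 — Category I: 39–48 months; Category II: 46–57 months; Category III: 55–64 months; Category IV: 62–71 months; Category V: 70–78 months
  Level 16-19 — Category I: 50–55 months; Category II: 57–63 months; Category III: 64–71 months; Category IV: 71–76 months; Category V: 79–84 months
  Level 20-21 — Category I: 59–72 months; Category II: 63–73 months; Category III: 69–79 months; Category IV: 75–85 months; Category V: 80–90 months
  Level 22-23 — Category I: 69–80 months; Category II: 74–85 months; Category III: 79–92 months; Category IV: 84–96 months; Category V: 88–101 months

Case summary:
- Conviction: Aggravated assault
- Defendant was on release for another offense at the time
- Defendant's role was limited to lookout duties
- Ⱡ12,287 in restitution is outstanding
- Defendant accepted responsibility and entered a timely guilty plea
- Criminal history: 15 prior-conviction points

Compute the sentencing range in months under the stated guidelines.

75-85 months

Base offense level for aggravated assault: 18.
A2 applies: 18 − 2 = 16.
A3 applies: 16 − 2 = 14.
A4 applies (level before this adjustment is 14 ≥ 8, so +2): 14 + 2 = 16.
A6 applies (level before this adjustment is 16 ≥ 16, so +4): 16 + 4 = 20.
Final offense level: 20.
Criminal history: 15 prior points → Category IV (14-16).
Level 20 falls in the 20-21 band.
Grid: Level 20-21 × Category IV = 75-85 months.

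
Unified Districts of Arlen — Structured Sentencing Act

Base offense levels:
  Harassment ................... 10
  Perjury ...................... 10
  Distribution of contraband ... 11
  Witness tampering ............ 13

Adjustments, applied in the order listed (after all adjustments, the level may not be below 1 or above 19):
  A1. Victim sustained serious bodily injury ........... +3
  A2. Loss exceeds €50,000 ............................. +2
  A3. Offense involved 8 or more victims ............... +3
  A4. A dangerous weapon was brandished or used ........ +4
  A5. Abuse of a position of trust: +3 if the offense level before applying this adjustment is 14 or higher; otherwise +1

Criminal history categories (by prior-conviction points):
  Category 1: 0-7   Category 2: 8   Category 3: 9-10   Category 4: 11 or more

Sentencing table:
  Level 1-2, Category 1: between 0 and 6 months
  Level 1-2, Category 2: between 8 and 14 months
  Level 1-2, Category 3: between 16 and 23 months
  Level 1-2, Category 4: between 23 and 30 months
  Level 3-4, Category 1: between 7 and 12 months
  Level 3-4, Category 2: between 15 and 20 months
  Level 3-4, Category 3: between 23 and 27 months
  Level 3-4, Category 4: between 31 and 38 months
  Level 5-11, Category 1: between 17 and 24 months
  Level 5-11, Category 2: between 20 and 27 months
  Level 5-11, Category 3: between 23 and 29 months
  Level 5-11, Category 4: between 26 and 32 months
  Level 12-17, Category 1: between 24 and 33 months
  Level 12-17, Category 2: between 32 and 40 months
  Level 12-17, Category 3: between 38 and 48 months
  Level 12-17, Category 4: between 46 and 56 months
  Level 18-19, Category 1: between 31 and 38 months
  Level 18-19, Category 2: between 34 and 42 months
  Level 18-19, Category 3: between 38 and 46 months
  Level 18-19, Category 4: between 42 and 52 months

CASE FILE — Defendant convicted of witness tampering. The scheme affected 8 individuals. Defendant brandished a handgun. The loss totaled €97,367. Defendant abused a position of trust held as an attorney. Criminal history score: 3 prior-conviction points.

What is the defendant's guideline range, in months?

31-38 months

Base offense level for witness tampering: 13.
A1 does not apply.
A2 applies: 13 + 2 = 15.
A3 applies: 15 + 3 = 18.
A4 applies: 18 + 4 = 22.
A5 applies (level before this adjustment is 22 ≥ 14, so +3): 22 + 3 = 25.
Level 25 exceeds the maximum of 19; capped at 19.
Final offense level: 19.
Criminal history: 3 prior points → Category 1 (0-7).
Level 19 falls in the 18-19 band.
Grid: Level 18-19 × Category 1 = 31-38 months.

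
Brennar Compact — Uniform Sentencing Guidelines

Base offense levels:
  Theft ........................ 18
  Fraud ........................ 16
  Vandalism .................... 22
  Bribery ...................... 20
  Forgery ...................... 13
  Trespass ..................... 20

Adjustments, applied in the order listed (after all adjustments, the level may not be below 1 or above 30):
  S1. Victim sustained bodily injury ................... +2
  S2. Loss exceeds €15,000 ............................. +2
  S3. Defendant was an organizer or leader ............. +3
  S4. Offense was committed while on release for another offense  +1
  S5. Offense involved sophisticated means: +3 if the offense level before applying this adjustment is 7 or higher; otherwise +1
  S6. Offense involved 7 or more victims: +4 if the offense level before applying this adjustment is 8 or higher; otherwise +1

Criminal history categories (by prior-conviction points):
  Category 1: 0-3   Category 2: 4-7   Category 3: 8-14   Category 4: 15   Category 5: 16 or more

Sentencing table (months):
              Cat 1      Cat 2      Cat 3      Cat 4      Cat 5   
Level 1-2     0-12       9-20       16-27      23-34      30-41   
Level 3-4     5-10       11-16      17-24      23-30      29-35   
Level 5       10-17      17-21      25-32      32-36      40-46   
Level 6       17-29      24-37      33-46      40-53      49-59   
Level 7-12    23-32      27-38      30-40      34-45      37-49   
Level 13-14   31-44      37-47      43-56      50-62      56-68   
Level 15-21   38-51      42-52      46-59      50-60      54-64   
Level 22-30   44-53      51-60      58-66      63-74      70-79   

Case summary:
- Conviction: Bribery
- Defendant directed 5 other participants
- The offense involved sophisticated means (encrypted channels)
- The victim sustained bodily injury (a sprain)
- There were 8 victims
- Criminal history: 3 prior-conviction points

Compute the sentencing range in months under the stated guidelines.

44-53 months

Base offense level for bribery: 20.
S1 applies: 20 + 2 = 22.
S3 applies: 22 + 3 = 25.
S4 does not apply.
S5 applies (level before this adjustment is 25 ≥ 7, so +3): 25 + 3 = 28.
S6 applies (level before this adjustment is 28 ≥ 8, so +4): 28 + 4 = 32.
Level 32 exceeds the maximum of 30; capped at 30.
Final offense level: 30.
Criminal history: 3 prior points → Category 1 (0-3).
Level 30 falls in the 22-30 band.
Grid: Level 22-30 × Category 1 = 44-53 months.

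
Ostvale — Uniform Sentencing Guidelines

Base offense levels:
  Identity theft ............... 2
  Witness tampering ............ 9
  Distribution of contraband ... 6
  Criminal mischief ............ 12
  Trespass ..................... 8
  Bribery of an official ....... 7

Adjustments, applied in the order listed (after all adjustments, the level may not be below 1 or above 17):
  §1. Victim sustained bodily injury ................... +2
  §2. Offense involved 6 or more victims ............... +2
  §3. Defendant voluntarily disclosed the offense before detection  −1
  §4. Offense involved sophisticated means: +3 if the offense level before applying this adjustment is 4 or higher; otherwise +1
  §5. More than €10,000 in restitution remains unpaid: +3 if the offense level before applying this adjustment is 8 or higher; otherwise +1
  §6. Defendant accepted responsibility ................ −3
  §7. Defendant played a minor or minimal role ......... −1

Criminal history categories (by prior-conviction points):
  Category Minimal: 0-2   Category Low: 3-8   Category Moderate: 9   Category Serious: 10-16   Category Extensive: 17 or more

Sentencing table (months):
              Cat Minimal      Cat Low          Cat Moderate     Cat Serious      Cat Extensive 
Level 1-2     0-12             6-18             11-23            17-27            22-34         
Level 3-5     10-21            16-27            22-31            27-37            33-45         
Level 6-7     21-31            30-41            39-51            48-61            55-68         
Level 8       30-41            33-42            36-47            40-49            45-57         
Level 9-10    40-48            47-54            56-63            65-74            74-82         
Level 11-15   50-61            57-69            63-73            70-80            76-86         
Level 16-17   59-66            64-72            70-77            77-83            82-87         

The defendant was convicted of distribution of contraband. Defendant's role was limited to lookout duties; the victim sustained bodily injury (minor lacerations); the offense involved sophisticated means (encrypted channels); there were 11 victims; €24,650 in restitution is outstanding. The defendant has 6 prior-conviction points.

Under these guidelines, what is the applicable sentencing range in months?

Base offense level for distribution of contraband: 6.
§1 applies: 6 + 2 = 8.
§2 applies: 8 + 2 = 10.
§4 applies (level before this adjustment is 10 ≥ 4, so +3): 10 + 3 = 13.
§5 applies (level before this adjustment is 13 ≥ 8, so +3): 13 + 3 = 16.
§6 does not apply.
§7 applies: 16 − 1 = 15.
Final offense level: 15.
Criminal history: 6 prior points → Category Low (3-8).
Level 15 falls in the 11-15 band.
Grid: Level 11-15 × Category Low = 57-69 months.

57-69 months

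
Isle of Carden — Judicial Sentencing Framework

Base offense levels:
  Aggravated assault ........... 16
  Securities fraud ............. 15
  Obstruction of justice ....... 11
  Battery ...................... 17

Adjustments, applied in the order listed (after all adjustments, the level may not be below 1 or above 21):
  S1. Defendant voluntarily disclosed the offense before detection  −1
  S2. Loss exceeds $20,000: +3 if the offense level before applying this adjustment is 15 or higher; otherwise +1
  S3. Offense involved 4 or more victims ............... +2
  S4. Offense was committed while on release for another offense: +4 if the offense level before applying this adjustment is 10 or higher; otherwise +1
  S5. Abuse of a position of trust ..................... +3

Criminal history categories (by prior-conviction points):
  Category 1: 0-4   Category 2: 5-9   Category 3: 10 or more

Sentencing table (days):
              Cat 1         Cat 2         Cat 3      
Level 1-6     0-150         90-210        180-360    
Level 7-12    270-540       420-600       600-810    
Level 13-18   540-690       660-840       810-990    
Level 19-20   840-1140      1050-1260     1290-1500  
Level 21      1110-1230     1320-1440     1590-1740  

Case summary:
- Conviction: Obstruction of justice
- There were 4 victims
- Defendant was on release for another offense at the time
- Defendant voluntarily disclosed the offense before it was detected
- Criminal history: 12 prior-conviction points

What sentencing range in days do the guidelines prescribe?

Base offense level for obstruction of justice: 11.
S1 applies: 11 − 1 = 10.
S3 applies: 10 + 2 = 12.
S4 applies (level before this adjustment is 12 ≥ 10, so +4): 12 + 4 = 16.
Final offense level: 16.
Criminal history: 12 prior points → Category 3 (10+).
Level 16 falls in the 13-18 band.
Grid: Level 13-18 × Category 3 = 810-990 days.

810-990 days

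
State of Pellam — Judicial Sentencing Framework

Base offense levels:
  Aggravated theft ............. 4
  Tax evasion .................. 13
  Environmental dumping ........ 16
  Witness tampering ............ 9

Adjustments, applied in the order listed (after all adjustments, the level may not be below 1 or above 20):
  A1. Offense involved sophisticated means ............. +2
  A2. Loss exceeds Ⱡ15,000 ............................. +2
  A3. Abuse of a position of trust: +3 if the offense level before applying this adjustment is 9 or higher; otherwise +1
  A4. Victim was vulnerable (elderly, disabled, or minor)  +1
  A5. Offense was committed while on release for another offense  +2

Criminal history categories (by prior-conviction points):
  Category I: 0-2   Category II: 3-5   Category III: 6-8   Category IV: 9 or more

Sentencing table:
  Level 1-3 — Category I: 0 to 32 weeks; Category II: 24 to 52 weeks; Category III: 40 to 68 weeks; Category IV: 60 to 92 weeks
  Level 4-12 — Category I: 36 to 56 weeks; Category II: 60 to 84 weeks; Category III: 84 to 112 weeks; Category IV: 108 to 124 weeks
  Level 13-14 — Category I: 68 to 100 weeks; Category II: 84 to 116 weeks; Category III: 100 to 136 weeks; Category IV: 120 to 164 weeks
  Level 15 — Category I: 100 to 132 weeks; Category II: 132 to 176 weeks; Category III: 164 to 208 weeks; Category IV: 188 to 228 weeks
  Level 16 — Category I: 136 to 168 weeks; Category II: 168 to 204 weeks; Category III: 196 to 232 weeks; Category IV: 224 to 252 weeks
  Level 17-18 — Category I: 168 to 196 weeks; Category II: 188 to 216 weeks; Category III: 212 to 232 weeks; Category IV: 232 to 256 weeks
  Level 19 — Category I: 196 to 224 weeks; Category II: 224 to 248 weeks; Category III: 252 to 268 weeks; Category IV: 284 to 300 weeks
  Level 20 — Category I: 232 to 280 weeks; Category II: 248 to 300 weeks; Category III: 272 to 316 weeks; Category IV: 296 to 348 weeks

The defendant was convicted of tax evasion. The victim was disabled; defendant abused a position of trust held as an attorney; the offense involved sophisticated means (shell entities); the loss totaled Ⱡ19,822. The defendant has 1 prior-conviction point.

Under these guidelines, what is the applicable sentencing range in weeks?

Base offense level for tax evasion: 13.
A1 applies: 13 + 2 = 15.
A2 applies: 15 + 2 = 17.
A3 applies (level before this adjustment is 17 ≥ 9, so +3): 17 + 3 = 20.
A4 applies: 20 + 1 = 21.
A5 does not apply.
Level 21 exceeds the maximum of 20; capped at 20.
Final offense level: 20.
Criminal history: 1 prior point → Category I (0-2).
Level 20 falls in the 20 band.
Grid: Level 20 × Category I = 232-280 weeks.

232-280 weeks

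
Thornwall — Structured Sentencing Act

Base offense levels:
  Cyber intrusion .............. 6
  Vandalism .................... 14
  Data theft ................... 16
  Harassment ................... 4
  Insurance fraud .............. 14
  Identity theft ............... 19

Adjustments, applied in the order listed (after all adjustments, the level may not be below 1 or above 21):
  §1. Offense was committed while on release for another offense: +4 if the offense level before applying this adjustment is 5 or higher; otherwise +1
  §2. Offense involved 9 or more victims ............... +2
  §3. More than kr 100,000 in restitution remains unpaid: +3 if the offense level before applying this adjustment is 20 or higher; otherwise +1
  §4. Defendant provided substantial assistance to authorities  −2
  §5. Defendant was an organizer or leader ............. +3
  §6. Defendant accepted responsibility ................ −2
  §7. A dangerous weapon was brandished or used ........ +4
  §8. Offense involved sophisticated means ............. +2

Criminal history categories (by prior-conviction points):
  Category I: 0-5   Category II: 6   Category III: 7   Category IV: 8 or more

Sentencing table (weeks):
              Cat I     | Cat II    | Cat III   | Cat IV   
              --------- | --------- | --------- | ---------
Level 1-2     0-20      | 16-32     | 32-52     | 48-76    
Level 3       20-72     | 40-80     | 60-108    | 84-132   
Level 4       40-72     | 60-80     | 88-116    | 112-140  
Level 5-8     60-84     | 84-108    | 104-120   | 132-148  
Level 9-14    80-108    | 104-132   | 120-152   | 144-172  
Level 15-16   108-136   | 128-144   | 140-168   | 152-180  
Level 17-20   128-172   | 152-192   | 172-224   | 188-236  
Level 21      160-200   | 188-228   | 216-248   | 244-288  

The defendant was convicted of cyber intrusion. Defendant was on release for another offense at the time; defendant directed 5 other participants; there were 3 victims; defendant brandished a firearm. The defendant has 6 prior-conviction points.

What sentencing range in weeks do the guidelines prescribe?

152-192 weeks

Base offense level for cyber intrusion: 6.
§1 applies (level before this adjustment is 6 ≥ 5, so +4): 6 + 4 = 10.
§2 does not apply.
§5 applies: 10 + 3 = 13.
§7 applies: 13 + 4 = 17.
§8 does not apply.
Final offense level: 17.
Criminal history: 6 prior points → Category II (6).
Level 17 falls in the 17-20 band.
Grid: Level 17-20 × Category II = 152-192 weeks.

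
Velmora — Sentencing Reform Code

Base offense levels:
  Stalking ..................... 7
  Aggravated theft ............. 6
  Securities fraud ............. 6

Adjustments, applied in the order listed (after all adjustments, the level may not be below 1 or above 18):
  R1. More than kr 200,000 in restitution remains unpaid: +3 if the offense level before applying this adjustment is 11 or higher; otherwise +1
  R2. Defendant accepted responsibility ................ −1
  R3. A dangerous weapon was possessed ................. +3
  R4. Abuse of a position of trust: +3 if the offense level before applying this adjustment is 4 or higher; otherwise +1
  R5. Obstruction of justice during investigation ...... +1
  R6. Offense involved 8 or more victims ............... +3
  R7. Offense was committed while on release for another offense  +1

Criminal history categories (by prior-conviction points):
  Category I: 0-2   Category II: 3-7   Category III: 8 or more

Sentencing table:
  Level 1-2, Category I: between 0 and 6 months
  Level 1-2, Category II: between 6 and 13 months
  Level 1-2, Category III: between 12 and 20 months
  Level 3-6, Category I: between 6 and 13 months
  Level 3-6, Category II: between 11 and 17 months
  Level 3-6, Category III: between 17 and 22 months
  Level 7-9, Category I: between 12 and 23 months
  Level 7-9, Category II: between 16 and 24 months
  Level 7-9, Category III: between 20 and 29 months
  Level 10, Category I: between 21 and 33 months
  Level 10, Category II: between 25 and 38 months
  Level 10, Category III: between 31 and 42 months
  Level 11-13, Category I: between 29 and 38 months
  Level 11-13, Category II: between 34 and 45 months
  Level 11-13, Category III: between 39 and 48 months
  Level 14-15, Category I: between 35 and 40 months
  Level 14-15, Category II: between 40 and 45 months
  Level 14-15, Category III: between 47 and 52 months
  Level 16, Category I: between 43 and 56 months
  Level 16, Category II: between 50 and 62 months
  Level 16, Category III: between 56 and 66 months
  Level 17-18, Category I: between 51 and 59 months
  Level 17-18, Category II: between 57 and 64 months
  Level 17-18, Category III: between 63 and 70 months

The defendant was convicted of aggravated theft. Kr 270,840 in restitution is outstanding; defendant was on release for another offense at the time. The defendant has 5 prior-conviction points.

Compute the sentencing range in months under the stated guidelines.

16-24 months

Base offense level for aggravated theft: 6.
R1 applies (level before this adjustment is 6 < 11, so +1): 6 + 1 = 7.
R4 does not apply.
R7 applies: 7 + 1 = 8.
Final offense level: 8.
Criminal history: 5 prior points → Category II (3-7).
Level 8 falls in the 7-9 band.
Grid: Level 7-9 × Category II = 16-24 months.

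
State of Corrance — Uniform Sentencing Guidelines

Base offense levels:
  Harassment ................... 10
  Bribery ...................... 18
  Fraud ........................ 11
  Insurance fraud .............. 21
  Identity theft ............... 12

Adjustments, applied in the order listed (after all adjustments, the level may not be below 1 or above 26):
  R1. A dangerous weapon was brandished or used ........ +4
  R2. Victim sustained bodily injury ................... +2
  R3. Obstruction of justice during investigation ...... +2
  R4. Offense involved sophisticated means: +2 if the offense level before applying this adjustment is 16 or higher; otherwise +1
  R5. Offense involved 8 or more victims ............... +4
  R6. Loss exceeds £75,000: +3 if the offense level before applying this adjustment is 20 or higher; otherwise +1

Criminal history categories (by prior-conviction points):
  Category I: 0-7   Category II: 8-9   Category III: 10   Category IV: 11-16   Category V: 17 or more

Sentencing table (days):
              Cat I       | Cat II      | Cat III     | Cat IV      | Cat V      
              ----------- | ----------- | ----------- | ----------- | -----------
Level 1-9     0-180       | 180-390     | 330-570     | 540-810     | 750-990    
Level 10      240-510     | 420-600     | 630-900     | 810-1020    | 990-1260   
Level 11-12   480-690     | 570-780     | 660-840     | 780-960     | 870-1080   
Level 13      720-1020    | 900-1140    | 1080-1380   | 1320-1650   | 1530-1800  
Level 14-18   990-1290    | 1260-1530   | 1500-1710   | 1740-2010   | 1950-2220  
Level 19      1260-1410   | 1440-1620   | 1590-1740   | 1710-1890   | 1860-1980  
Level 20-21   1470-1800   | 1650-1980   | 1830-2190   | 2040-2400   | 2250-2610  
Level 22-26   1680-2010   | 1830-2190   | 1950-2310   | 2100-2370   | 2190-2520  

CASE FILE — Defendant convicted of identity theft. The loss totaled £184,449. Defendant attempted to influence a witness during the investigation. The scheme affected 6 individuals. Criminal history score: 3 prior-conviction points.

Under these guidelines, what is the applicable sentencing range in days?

990-1290 days

Base offense level for identity theft: 12.
R1 does not apply.
R3 applies: 12 + 2 = 14.
R6 applies (level before this adjustment is 14 < 20, so +1): 14 + 1 = 15.
Final offense level: 15.
Criminal history: 3 prior points → Category I (0-7).
Level 15 falls in the 14-18 band.
Grid: Level 14-18 × Category I = 990-1290 days.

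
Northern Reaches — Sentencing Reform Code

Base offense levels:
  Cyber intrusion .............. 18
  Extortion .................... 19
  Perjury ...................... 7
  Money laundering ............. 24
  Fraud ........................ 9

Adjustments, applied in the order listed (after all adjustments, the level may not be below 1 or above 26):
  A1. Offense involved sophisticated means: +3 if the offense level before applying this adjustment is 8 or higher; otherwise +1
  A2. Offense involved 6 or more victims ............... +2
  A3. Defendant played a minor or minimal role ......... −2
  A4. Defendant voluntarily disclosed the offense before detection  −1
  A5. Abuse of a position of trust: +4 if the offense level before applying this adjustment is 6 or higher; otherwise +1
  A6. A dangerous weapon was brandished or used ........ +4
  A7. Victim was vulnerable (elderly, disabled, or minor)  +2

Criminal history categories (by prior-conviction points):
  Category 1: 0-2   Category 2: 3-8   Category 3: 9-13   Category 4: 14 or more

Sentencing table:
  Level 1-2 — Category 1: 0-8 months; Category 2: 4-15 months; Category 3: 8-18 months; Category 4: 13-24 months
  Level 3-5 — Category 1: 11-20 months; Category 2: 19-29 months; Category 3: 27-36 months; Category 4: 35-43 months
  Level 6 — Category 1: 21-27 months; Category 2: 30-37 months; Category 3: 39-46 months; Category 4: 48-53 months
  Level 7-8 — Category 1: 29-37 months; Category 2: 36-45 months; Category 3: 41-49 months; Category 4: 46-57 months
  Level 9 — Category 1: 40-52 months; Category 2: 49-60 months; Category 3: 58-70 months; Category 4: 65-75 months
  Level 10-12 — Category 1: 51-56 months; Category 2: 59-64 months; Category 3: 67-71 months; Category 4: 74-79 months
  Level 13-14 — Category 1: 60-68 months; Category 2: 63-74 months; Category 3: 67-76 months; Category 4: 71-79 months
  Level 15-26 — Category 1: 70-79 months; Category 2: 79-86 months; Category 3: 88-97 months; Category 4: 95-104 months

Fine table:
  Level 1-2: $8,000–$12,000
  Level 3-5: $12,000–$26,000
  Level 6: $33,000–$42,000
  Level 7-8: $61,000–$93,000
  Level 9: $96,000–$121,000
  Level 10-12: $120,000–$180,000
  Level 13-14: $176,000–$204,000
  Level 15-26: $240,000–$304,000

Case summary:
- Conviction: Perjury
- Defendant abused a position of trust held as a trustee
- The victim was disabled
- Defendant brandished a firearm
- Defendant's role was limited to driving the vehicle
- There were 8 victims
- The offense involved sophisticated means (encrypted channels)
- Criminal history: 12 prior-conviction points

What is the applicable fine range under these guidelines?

$240,000–$304,000

Base offense level for perjury: 7.
A1 applies (level before this adjustment is 7 < 8, so +1): 7 + 1 = 8.
A2 applies: 8 + 2 = 10.
A3 applies: 10 − 2 = 8.
A4 does not apply.
A5 applies (level before this adjustment is 8 ≥ 6, so +4): 8 + 4 = 12.
A6 applies: 12 + 4 = 16.
A7 applies: 16 + 2 = 18.
Final offense level: 18.
Level 18 falls in the 15-26 band.
Fine table: Level 15-26 → $240,000–$304,000.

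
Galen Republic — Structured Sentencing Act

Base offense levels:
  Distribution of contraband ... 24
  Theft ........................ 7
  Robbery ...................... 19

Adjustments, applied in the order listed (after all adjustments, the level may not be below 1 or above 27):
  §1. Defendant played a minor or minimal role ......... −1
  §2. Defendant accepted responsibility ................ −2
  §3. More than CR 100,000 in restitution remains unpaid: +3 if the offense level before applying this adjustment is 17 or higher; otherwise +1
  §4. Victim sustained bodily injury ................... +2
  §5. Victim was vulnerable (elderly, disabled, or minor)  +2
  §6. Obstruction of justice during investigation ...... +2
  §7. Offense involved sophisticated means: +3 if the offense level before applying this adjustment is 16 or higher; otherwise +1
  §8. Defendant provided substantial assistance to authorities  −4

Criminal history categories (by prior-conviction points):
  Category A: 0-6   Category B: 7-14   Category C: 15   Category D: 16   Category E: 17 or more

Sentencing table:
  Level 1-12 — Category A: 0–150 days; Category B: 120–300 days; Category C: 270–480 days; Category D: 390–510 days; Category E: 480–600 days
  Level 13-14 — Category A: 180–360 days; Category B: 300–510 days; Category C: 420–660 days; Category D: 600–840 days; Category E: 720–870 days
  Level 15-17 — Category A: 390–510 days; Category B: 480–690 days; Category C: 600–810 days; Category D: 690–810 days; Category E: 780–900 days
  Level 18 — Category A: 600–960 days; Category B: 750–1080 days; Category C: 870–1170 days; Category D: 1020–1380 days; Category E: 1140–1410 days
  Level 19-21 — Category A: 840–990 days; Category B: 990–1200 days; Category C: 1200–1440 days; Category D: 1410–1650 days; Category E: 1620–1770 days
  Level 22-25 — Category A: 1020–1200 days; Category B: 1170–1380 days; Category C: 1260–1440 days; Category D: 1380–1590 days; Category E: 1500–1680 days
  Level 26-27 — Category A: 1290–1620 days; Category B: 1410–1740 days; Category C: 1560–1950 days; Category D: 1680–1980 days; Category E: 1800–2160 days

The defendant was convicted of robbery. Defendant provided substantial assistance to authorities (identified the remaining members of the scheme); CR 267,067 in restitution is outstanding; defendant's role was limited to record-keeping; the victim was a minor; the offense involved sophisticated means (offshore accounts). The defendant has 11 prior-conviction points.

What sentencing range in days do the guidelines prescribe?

1170-1380 days

Base offense level for robbery: 19.
§1 applies: 19 − 1 = 18.
§3 applies (level before this adjustment is 18 ≥ 17, so +3): 18 + 3 = 21.
§4 does not apply.
§5 applies: 21 + 2 = 23.
§6 does not apply.
§7 applies (level before this adjustment is 23 ≥ 16, so +3): 23 + 3 = 26.
§8 applies: 26 − 4 = 22.
Final offense level: 22.
Criminal history: 11 prior points → Category B (7-14).
Level 22 falls in the 22-25 band.
Grid: Level 22-25 × Category B = 1170-1380 days.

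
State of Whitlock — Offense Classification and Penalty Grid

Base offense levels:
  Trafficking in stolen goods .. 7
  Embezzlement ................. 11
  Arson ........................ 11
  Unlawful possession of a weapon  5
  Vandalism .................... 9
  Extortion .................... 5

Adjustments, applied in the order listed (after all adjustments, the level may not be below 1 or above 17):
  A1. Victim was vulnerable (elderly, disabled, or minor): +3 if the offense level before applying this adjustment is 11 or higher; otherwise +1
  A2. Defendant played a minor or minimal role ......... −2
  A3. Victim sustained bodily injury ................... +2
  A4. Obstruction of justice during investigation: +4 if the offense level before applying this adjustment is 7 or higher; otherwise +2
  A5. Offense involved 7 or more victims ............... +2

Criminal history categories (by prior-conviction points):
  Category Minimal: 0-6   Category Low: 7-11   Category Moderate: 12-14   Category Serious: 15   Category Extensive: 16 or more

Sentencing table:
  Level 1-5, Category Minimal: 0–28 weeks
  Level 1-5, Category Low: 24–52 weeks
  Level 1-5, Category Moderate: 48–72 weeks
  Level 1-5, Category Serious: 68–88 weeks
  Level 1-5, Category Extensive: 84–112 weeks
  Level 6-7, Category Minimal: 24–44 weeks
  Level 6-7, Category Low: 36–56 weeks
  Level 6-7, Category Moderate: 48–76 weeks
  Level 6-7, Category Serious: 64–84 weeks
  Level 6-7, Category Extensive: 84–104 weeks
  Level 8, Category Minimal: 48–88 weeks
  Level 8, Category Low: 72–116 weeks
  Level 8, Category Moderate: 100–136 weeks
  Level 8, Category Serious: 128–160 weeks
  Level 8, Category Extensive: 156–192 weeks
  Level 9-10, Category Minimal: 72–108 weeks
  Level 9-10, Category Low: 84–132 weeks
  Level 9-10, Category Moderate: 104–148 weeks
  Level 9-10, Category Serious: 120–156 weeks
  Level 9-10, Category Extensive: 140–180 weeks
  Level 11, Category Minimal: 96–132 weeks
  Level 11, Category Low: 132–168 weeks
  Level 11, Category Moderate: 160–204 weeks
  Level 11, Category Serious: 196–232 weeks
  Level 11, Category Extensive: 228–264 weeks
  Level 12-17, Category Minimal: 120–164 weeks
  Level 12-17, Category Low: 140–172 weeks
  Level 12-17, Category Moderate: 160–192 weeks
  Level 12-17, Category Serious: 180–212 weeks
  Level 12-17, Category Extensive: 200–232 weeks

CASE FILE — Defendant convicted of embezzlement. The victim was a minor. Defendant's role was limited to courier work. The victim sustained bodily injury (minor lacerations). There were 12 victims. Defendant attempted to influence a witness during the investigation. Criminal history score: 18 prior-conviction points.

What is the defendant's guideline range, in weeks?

Base offense level for embezzlement: 11.
A1 applies (level before this adjustment is 11 ≥ 11, so +3): 11 + 3 = 14.
A2 applies: 14 − 2 = 12.
A3 applies: 12 + 2 = 14.
A4 applies (level before this adjustment is 14 ≥ 7, so +4): 14 + 4 = 18.
A5 applies: 18 + 2 = 20.
Level 20 exceeds the maximum of 17; capped at 17.
Final offense level: 17.
Criminal history: 18 prior points → Category Extensive (16+).
Level 17 falls in the 12-17 band.
Grid: Level 12-17 × Category Extensive = 200-232 weeks.

200-232 weeks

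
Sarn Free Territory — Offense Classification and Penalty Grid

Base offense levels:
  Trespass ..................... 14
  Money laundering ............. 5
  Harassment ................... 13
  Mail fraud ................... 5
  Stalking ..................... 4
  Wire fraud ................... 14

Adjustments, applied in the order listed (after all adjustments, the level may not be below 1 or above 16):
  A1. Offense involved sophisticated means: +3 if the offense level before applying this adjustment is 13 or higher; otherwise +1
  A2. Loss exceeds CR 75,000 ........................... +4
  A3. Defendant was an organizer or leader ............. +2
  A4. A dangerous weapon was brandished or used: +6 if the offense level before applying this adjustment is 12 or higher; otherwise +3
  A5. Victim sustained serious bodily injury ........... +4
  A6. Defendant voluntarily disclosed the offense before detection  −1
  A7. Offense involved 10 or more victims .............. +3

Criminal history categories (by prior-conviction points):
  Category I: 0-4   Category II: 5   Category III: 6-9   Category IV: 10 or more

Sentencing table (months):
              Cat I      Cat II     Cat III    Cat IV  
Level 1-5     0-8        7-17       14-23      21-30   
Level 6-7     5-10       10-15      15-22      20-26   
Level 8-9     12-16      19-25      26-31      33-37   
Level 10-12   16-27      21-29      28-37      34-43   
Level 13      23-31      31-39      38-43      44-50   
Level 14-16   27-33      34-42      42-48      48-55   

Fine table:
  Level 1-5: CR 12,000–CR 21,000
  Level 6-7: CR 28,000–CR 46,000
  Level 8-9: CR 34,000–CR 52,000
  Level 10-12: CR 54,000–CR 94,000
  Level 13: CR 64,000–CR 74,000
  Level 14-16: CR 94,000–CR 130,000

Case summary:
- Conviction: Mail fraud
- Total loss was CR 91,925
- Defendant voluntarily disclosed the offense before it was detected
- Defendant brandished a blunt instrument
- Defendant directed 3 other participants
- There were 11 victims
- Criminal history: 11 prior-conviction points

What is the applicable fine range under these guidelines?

Base offense level for mail fraud: 5.
A1 does not apply.
A2 applies: 5 + 4 = 9.
A3 applies: 9 + 2 = 11.
A4 applies (level before this adjustment is 11 < 12, so +3): 11 + 3 = 14.
A6 applies: 14 − 1 = 13.
A7 applies: 13 + 3 = 16.
Final offense level: 16.
Level 16 falls in the 14-16 band.
Fine table: Level 14-16 → CR 94,000–CR 130,000.

CR 94,000–CR 130,000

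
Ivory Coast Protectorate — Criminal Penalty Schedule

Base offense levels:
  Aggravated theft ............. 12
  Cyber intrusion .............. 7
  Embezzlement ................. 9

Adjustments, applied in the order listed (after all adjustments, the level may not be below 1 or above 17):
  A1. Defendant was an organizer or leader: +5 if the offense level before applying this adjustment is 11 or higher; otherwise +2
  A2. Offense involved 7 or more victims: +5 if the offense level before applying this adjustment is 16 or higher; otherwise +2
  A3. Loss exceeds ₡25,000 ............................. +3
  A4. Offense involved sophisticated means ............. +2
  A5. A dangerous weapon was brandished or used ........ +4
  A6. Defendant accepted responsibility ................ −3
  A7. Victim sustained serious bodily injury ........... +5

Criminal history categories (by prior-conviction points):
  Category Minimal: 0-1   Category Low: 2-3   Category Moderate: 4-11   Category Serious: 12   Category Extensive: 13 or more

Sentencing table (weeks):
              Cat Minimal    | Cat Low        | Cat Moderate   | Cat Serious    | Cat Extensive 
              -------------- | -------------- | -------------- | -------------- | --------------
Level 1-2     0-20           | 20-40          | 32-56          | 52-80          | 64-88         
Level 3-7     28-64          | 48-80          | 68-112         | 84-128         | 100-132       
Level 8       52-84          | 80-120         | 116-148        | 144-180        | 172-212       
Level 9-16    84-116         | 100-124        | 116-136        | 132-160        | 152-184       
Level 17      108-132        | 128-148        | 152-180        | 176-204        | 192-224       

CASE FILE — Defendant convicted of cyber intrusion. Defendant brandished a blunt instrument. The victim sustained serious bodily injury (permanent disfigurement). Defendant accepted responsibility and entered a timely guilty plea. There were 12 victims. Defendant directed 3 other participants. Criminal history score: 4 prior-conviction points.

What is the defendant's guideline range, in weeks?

Base offense level for cyber intrusion: 7.
A1 applies (level before this adjustment is 7 < 11, so +2): 7 + 2 = 9.
A2 applies (level before this adjustment is 9 < 16, so +2): 9 + 2 = 11.
A3 does not apply.
A5 applies: 11 + 4 = 15.
A6 applies: 15 − 3 = 12.
A7 applies: 12 + 5 = 17.
Final offense level: 17.
Criminal history: 4 prior points → Category Moderate (4-11).
Level 17 falls in the 17 band.
Grid: Level 17 × Category Moderate = 152-180 weeks.

152-180 weeks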